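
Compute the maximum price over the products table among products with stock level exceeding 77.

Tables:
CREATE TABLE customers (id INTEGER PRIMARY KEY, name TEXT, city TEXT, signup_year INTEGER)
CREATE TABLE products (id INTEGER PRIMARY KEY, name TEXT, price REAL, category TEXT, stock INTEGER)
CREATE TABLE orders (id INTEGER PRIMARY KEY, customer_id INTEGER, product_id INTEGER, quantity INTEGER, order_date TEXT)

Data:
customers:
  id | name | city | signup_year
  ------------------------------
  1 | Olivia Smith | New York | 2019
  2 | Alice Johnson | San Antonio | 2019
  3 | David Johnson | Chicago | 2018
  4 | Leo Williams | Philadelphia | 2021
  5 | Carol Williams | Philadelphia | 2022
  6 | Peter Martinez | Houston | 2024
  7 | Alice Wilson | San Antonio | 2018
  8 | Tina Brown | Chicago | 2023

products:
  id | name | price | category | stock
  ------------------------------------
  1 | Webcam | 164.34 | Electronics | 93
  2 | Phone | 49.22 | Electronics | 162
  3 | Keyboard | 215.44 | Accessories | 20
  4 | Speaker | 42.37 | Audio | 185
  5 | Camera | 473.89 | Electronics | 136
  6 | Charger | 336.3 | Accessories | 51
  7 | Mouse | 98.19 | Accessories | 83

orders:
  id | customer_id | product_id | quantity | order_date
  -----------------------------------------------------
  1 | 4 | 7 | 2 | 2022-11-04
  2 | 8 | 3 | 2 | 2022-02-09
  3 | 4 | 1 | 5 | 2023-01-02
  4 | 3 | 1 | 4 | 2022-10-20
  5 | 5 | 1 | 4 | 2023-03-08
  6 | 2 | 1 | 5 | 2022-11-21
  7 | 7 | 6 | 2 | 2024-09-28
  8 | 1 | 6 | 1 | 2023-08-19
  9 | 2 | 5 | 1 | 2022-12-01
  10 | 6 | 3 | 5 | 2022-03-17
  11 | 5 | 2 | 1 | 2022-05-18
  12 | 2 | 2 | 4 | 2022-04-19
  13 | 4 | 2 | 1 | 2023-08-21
SELECT MAX(price) FROM products WHERE stock > 77

Execution result:
473.89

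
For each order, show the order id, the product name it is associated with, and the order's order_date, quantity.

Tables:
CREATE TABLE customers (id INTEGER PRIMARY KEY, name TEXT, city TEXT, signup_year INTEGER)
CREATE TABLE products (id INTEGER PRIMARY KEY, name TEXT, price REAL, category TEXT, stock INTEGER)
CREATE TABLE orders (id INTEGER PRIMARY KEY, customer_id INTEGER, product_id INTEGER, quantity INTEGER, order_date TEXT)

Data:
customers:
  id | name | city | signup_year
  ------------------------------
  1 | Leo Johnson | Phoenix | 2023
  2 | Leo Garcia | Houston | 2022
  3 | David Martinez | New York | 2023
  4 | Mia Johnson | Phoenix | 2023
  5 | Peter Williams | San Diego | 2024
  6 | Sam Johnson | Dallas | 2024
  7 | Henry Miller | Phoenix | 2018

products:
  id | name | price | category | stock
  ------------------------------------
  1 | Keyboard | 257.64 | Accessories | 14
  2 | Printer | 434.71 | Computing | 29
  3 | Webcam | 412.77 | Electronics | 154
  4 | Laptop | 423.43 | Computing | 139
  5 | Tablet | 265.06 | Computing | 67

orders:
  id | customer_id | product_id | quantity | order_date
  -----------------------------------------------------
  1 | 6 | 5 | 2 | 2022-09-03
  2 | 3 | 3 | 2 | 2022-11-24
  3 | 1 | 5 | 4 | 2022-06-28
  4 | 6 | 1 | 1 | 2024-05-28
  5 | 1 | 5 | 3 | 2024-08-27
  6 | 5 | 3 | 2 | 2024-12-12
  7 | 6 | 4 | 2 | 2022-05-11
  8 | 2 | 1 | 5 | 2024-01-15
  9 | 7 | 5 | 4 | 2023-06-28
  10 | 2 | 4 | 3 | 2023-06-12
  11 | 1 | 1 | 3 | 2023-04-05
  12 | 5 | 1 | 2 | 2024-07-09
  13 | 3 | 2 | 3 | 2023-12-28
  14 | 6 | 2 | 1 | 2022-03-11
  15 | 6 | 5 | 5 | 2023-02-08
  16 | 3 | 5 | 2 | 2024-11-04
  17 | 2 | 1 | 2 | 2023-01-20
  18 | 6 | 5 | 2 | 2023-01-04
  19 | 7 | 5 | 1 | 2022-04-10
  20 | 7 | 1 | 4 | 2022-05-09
SELECT c.id, p.name AS product, c.order_date, c.quantity FROM orders c JOIN products p ON c.product_id = p.id

Execution result:
id | product | order_date | quantity
1 | Tablet | 2022-09-03 | 2
2 | Webcam | 2022-11-24 | 2
3 | Tablet | 2022-06-28 | 4
4 | Keyboard | 2024-05-28 | 1
5 | Tablet | 2024-08-27 | 3
6 | Webcam | 2024-12-12 | 2
7 | Laptop | 2022-05-11 | 2
8 | Keyboard | 2024-01-15 | 5
9 | Tablet | 2023-06-28 | 4
10 | Laptop | 2023-06-12 | 3
11 | Keyboard | 2023-04-05 | 3
12 | Keyboard | 2024-07-09 | 2
13 | Printer | 2023-12-28 | 3
14 | Printer | 2022-03-11 | 1
15 | Tablet | 2023-02-08 | 5
16 | Tablet | 2024-11-04 | 2
17 | Keyboard | 2023-01-20 | 2
18 | Tablet | 2023-01-04 | 2
19 | Tablet | 2022-04-10 | 1
20 | Keyboard | 2022-05-09 | 4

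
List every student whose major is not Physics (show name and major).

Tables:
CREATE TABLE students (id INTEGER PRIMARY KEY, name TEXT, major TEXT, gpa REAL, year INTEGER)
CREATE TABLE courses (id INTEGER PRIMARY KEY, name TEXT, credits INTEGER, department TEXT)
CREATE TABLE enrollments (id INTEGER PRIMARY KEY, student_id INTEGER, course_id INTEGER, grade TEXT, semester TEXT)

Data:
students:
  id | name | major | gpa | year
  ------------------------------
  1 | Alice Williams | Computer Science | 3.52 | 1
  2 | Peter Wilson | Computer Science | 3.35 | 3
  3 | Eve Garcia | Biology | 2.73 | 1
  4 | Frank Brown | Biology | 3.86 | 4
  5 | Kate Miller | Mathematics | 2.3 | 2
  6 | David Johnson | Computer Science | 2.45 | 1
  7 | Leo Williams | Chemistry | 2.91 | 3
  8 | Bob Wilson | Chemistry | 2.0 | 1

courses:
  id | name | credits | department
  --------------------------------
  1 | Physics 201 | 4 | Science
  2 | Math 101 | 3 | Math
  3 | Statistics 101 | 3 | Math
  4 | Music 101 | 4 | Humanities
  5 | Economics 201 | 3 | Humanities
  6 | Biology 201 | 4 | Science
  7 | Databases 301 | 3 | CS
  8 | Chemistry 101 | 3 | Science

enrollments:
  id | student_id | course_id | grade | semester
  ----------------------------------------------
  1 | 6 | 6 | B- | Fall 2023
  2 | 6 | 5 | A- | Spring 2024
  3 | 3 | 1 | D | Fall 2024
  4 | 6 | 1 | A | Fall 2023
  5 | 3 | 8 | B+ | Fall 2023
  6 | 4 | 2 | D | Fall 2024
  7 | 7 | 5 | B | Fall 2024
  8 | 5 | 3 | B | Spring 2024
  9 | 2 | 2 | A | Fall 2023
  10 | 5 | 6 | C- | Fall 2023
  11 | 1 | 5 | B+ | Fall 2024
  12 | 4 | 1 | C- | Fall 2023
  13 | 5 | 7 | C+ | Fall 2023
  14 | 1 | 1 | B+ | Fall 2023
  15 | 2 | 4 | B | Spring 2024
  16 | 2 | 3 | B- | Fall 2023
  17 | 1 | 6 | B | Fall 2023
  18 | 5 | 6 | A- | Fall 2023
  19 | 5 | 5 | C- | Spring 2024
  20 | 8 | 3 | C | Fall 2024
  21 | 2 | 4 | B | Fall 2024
SELECT name, major FROM students WHERE major <> 'Physics'

Execution result:
name | major
Alice Williams | Computer Science
Peter Wilson | Computer Science
Eve Garcia | Biology
Frank Brown | Biology
Kate Miller | Mathematics
David Johnson | Computer Science
Leo Williams | Chemistry
Bob Wilson | Chemistry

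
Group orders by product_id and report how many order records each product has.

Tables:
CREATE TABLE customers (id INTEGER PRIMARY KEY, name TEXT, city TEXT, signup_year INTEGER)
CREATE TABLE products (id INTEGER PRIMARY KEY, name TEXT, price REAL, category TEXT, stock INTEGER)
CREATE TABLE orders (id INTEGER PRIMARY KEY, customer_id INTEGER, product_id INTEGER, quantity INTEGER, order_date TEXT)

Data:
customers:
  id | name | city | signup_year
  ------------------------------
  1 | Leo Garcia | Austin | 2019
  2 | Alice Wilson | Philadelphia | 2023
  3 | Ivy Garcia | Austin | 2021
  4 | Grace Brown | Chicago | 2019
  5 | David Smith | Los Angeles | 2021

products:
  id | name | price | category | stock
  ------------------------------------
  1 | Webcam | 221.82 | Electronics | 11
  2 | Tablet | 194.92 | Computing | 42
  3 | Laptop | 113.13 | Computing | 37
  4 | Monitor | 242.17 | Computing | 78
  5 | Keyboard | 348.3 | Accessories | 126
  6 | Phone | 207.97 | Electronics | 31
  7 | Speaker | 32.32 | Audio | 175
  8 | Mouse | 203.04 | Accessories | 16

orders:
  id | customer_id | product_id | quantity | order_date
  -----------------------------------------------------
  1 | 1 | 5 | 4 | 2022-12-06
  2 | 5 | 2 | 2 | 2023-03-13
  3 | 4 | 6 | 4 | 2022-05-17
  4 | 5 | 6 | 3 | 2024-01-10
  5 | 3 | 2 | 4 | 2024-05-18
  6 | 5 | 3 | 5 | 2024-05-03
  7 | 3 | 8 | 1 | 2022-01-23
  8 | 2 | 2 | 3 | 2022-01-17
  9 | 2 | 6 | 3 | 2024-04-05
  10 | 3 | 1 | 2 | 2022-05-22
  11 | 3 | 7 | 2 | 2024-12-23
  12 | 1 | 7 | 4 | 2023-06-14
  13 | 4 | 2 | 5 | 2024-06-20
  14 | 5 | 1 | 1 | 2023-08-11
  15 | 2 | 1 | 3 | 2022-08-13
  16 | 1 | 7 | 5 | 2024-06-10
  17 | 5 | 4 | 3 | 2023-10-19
SELECT product_id, COUNT(*) AS order_count FROM orders GROUP BY product_id

Execution result:
product_id | order_count
1 | 3
2 | 4
3 | 1
4 | 1
5 | 1
6 | 3
7 | 3
8 | 1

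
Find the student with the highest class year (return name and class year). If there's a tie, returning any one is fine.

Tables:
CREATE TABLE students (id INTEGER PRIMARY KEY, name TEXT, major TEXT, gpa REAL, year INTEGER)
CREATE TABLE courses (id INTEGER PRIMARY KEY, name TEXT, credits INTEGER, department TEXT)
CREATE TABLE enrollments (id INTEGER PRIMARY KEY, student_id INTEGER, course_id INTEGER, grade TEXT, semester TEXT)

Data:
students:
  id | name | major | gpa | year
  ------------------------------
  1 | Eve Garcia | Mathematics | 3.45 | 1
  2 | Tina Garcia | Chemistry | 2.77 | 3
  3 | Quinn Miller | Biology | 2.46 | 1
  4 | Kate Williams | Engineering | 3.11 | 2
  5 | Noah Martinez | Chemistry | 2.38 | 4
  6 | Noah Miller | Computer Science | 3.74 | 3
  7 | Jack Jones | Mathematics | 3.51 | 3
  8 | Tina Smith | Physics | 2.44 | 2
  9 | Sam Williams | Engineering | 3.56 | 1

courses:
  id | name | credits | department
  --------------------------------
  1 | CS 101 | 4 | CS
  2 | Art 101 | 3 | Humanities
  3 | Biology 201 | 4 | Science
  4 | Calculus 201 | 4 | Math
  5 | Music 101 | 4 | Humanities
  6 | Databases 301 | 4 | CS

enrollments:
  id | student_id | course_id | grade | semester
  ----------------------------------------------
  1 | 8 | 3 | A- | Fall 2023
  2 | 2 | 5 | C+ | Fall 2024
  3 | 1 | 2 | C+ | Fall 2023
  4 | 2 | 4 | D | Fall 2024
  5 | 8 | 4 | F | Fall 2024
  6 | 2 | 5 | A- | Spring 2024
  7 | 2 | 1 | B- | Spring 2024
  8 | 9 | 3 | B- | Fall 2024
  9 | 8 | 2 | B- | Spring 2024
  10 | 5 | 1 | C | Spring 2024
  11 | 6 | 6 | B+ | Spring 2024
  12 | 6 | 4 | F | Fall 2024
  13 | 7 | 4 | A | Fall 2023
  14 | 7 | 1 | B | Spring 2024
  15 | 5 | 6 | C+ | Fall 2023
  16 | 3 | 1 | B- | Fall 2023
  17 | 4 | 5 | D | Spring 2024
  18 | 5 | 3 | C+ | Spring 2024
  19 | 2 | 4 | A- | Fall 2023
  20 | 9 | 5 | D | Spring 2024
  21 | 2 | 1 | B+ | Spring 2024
SELECT name, year FROM students ORDER BY year DESC LIMIT 1

Execution result:
name | year
Noah Martinez | 4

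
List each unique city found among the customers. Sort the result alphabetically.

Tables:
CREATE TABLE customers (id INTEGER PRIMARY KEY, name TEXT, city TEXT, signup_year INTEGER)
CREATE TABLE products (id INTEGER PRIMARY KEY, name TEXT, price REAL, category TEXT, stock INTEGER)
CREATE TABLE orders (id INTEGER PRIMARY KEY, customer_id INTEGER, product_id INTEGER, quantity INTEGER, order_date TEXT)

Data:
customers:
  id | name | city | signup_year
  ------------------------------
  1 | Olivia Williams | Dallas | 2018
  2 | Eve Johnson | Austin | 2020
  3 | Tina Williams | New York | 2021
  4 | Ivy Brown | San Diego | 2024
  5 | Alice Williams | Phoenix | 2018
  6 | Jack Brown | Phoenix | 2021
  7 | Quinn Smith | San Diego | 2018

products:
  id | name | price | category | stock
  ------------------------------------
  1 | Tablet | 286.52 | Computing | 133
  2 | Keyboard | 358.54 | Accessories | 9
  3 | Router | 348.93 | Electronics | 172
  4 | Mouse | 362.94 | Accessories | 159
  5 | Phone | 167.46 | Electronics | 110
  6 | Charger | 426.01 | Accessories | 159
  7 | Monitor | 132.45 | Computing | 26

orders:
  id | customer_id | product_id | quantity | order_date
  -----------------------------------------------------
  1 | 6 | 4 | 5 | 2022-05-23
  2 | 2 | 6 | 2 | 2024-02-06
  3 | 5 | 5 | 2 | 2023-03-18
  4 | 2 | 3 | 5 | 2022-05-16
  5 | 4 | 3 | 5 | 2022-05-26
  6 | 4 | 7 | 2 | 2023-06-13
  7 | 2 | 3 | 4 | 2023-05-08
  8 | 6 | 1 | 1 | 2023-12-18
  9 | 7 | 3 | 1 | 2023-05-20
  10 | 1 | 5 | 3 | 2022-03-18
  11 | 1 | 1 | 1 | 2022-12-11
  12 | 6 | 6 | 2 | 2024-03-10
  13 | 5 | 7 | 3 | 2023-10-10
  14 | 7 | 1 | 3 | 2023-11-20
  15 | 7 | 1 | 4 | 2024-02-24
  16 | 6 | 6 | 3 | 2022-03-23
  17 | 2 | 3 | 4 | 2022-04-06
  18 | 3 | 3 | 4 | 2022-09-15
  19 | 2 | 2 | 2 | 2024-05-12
SELECT DISTINCT city FROM customers ORDER BY city

Execution result:
city
Austin
Dallas
New York
Phoenix
San Diego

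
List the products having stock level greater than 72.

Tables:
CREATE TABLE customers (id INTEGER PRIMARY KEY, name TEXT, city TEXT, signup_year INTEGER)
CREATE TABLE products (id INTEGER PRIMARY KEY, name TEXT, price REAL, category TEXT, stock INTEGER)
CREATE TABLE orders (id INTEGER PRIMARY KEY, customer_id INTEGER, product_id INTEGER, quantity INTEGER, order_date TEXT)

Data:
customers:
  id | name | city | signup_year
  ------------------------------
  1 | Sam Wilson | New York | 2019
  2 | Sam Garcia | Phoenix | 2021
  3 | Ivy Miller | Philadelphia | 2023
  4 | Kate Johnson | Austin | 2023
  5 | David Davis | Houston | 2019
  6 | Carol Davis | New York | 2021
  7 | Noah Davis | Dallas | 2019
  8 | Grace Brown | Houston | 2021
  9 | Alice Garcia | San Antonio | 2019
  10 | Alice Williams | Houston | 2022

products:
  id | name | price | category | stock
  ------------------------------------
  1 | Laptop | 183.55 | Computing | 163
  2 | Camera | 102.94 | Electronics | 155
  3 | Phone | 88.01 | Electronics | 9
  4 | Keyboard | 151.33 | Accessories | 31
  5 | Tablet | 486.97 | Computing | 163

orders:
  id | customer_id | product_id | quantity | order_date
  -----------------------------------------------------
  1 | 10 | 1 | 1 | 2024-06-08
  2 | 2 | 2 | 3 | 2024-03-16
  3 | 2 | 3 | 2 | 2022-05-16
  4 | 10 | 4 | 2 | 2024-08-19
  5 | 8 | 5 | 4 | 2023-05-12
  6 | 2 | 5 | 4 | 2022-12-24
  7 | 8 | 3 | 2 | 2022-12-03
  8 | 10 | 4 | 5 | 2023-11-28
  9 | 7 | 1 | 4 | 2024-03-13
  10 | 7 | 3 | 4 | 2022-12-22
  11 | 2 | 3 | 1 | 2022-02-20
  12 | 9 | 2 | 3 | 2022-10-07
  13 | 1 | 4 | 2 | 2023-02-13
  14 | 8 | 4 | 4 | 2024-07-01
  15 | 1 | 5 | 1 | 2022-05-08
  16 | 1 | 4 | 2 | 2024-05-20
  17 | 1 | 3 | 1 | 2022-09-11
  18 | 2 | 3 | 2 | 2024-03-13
SELECT name, stock FROM products WHERE stock > 72

Execution result:
name | stock
Laptop | 163
Camera | 155
Tablet | 163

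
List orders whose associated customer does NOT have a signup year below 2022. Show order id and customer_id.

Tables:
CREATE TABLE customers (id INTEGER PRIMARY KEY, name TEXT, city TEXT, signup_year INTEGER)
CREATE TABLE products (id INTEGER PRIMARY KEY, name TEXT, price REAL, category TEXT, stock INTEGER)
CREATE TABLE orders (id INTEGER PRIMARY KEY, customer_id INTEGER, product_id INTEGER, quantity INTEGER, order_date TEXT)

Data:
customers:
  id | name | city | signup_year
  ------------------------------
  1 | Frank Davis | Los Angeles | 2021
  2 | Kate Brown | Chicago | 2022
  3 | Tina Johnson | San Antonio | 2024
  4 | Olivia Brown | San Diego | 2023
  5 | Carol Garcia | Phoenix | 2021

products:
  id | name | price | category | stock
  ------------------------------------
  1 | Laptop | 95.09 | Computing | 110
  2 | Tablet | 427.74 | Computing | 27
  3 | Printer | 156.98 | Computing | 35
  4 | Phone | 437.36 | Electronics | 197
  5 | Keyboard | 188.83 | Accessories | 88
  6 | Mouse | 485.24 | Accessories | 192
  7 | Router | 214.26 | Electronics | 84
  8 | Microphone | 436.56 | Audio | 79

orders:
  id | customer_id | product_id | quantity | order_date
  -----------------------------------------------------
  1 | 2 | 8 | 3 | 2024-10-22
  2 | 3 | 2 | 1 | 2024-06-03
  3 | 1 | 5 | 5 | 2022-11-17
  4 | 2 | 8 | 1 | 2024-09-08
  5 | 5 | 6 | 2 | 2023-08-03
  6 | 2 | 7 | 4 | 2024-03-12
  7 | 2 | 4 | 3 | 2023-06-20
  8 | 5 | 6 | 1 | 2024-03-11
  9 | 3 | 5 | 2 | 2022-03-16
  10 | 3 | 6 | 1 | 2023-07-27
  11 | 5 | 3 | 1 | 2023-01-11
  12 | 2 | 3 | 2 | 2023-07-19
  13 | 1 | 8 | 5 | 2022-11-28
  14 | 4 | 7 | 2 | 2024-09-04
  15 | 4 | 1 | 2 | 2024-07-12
SELECT id, customer_id FROM orders WHERE customer_id NOT IN (SELECT id FROM customers WHERE signup_year < 2022)

Execution result:
id | customer_id
1 | 2
2 | 3
4 | 2
6 | 2
7 | 2
9 | 3
10 | 3
12 | 2
14 | 4
15 | 4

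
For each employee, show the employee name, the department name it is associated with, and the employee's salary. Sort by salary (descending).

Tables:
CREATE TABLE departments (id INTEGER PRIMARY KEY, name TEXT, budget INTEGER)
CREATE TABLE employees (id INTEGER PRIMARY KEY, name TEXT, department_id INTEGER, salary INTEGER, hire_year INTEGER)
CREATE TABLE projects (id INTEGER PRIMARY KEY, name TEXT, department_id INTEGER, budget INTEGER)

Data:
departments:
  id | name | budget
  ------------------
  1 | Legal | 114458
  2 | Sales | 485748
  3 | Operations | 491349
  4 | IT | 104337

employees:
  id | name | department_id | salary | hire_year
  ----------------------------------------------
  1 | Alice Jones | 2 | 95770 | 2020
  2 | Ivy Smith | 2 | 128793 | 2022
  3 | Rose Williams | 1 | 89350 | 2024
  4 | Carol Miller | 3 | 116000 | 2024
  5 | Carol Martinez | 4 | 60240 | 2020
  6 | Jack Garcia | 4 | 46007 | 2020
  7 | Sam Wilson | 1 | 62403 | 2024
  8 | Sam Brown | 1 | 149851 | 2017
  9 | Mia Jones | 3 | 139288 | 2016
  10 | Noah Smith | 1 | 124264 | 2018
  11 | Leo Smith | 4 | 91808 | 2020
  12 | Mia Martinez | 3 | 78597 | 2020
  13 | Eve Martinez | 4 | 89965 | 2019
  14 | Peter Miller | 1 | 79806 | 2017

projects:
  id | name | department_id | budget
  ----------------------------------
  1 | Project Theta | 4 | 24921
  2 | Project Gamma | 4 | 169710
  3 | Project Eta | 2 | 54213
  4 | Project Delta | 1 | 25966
SELECT c.name, p.name AS department, c.salary FROM employees c JOIN departments p ON c.department_id = p.id ORDER BY c.salary DESC

Execution result:
name | department | salary
Sam Brown | Legal | 149851
Mia Jones | Operations | 139288
Ivy Smith | Sales | 128793
Noah Smith | Legal | 124264
Carol Miller | Operations | 116000
Alice Jones | Sales | 95770
Leo Smith | IT | 91808
Eve Martinez | IT | 89965
Rose Williams | Legal | 89350
Peter Miller | Legal | 79806
Mia Martinez | Operations | 78597
Sam Wilson | Legal | 62403
Carol Martinez | IT | 60240
Jack Garcia | IT | 46007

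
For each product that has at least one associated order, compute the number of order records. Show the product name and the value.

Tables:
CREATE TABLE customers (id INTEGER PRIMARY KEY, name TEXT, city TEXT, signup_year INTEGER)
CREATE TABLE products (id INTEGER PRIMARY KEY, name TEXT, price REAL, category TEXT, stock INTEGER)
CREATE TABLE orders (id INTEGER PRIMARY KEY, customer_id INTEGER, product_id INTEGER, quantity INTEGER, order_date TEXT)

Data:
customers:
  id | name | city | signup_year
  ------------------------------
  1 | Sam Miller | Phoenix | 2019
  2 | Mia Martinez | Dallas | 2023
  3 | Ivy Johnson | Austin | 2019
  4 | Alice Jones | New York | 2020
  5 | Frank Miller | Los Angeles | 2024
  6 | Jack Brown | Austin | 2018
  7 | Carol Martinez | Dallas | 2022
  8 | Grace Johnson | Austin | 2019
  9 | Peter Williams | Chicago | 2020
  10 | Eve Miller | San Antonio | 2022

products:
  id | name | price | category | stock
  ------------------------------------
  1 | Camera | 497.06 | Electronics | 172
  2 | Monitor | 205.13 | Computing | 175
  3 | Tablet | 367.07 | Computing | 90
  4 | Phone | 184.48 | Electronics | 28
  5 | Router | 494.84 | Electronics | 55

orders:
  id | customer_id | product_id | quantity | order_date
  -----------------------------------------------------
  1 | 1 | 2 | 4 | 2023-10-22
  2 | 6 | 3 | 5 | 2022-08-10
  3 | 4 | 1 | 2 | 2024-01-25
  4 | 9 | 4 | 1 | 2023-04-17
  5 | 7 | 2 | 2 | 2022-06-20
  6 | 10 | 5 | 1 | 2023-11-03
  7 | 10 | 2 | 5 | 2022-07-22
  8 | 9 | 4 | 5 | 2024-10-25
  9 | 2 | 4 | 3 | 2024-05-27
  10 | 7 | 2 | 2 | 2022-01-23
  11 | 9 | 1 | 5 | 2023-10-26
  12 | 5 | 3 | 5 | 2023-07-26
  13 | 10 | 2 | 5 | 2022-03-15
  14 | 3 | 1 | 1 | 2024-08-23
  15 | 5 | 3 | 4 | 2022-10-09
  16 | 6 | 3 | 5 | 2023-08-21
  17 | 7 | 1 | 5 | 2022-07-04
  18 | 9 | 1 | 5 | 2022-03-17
SELECT p.name, COUNT(*) AS n FROM orders c JOIN products p ON c.product_id = p.id GROUP BY p.id, p.name

Execution result:
name | n
Camera | 5
Monitor | 5
Tablet | 4
Phone | 3
Router | 1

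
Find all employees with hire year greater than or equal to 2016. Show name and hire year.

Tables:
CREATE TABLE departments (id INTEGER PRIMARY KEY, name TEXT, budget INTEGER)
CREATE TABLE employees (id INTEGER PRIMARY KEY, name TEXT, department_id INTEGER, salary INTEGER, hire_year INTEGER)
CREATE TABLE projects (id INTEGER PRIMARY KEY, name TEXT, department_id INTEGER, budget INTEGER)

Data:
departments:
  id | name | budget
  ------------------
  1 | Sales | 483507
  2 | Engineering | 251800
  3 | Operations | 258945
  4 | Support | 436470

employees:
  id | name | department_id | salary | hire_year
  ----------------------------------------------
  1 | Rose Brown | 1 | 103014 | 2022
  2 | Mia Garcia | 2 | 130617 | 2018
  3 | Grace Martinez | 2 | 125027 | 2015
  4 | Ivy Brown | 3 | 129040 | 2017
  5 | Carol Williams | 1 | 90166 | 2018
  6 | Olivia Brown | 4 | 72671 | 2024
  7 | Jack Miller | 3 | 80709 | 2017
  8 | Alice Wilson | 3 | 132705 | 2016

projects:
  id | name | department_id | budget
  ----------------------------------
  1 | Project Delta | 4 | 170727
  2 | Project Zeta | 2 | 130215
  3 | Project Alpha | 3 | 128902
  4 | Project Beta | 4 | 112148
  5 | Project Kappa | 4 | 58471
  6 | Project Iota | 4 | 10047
SELECT name, hire_year FROM employees WHERE hire_year >= 2016

Execution result:
name | hire_year
Rose Brown | 2022
Mia Garcia | 2018
Ivy Brown | 2017
Carol Williams | 2018
Olivia Brown | 2024
Jack Miller | 2017
Alice Wilson | 2016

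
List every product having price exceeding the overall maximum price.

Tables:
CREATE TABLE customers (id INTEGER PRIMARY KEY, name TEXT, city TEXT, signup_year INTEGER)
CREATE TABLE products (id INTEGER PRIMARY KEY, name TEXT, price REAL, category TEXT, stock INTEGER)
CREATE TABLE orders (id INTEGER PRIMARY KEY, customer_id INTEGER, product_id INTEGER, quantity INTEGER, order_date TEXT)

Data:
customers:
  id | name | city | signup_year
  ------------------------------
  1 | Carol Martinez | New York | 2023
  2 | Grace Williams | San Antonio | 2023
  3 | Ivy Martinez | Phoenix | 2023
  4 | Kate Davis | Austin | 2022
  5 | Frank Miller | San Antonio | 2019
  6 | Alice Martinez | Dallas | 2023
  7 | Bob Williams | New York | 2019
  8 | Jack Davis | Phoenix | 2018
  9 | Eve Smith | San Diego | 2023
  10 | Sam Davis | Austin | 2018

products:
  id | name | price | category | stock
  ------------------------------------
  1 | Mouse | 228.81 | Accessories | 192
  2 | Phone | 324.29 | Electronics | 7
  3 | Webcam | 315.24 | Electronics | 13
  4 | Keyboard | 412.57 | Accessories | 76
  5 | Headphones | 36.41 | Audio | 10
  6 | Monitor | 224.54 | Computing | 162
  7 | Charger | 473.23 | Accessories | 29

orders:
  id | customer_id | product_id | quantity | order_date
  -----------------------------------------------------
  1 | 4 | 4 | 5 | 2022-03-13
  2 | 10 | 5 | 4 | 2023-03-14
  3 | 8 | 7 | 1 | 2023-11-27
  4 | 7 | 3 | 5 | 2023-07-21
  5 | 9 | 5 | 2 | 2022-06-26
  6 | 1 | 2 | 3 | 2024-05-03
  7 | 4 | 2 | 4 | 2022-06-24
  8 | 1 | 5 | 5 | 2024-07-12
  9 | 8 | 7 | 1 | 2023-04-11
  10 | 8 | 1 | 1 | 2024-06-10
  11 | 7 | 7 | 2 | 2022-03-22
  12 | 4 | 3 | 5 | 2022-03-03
SELECT name, price FROM products WHERE price > (SELECT MAX(price) FROM products)

Execution result:
(no rows)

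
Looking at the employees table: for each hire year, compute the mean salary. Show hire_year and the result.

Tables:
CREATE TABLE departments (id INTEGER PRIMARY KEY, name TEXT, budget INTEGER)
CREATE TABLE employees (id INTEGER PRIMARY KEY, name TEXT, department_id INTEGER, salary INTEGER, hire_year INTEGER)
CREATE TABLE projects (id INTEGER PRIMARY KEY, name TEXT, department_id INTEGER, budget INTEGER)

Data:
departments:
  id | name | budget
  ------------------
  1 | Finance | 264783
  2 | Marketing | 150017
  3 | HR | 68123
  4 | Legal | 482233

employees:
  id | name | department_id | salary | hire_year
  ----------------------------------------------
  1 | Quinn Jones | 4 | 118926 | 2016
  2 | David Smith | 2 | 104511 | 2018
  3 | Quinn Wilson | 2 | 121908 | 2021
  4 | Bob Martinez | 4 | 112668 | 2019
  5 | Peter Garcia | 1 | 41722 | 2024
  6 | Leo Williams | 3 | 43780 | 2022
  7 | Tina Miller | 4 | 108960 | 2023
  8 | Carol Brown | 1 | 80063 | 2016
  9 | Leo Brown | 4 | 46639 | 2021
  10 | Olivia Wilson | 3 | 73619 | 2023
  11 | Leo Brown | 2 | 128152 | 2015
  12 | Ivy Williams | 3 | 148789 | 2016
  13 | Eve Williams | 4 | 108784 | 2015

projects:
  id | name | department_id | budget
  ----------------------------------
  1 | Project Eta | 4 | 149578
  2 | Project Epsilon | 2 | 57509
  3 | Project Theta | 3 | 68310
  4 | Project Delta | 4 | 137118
SELECT hire_year, AVG(salary) AS avg_salary FROM employees GROUP BY hire_year

Execution result:
hire_year | avg_salary
2015 | 118468.00
2016 | 115926.00
2018 | 104511.00
2019 | 112668.00
2021 | 84273.50
2022 | 43780.00
2023 | 91289.50
2024 | 41722.00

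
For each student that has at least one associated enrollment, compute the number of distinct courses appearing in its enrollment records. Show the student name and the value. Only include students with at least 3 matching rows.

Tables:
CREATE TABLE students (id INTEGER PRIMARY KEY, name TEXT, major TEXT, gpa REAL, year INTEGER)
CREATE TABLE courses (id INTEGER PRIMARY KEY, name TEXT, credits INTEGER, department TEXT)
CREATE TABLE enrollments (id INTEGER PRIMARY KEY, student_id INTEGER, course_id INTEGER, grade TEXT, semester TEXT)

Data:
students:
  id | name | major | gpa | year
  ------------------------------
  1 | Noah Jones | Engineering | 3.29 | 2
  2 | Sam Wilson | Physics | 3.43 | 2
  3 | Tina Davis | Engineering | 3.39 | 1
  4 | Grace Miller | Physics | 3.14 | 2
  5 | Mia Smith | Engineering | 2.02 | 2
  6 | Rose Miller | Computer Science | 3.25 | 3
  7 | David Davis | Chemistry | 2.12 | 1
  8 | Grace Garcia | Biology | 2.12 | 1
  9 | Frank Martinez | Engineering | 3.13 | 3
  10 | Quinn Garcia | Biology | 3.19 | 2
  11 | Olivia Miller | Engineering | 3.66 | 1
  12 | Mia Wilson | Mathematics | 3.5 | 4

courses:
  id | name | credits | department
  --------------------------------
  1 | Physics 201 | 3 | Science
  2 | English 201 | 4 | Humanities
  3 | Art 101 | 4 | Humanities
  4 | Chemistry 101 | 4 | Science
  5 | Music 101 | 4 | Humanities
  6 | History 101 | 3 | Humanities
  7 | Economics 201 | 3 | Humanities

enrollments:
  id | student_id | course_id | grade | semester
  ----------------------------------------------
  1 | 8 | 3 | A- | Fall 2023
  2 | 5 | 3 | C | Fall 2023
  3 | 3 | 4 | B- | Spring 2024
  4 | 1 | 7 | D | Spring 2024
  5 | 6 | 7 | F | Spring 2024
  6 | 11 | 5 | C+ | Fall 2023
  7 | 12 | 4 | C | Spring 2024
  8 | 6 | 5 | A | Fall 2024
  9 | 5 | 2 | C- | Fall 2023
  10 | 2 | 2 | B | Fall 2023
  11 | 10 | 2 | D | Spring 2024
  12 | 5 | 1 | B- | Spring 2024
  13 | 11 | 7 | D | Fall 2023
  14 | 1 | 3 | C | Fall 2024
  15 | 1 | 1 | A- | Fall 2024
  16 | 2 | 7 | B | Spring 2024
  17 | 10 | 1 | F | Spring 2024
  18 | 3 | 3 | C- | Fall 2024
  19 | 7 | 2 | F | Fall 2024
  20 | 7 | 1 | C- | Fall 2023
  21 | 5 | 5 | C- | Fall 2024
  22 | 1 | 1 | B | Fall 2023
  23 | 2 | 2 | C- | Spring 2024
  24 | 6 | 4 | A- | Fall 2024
SELECT p.name, COUNT(DISTINCT c.course_id) AS distinct_course_count FROM enrollments c JOIN students p ON c.student_id = p.id GROUP BY p.id, p.name HAVING COUNT(*) >= 3

Execution result:
name | distinct_course_count
Noah Jones | 3
Sam Wilson | 2
Mia Smith | 4
Rose Miller | 3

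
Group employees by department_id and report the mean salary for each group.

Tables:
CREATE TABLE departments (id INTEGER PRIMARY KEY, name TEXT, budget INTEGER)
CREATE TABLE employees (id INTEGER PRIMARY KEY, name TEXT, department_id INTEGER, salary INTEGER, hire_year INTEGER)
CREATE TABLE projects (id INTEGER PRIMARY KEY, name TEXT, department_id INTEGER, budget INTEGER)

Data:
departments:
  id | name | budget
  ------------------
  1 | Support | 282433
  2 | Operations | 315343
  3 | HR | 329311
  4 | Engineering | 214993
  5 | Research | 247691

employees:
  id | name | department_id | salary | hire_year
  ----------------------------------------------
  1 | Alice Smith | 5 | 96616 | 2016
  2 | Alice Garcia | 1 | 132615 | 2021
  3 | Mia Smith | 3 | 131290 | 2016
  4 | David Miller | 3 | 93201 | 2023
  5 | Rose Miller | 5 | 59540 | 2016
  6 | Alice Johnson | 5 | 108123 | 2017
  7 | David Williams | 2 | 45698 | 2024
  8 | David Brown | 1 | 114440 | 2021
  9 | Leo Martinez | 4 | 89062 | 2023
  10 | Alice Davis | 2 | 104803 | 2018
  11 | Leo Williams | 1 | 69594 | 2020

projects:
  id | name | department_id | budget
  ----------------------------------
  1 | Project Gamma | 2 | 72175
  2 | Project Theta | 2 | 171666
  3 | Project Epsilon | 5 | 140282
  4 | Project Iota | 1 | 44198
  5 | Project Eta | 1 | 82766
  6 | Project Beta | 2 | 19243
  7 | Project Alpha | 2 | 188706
SELECT department_id, AVG(salary) AS avg_salary FROM employees GROUP BY department_id

Execution result:
department_id | avg_salary
1 | 105549.67
2 | 75250.50
3 | 112245.50
4 | 89062.00
5 | 88093.00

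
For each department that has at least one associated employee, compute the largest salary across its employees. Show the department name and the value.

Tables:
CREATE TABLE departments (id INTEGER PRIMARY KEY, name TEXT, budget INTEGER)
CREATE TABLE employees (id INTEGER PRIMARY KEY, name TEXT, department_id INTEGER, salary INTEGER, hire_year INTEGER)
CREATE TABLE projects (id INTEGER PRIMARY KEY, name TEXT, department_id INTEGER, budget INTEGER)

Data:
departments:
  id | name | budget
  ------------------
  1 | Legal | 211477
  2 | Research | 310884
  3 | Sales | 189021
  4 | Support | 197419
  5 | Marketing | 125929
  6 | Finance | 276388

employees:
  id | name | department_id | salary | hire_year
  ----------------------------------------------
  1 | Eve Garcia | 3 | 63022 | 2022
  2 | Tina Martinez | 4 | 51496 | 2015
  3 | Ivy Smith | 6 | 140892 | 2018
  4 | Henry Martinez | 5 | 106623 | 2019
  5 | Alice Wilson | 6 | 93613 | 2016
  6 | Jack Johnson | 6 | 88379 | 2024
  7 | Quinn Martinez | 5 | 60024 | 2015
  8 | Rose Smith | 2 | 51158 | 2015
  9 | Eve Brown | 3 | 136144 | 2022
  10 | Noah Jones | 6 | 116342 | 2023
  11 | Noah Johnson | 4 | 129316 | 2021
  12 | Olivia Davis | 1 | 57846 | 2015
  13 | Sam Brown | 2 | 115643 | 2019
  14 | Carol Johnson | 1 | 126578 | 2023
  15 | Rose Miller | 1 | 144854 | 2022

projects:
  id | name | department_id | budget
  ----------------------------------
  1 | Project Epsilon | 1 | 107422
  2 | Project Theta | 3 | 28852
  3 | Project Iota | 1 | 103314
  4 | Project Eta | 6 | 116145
SELECT p.name, MAX(c.salary) AS max_salary FROM employees c JOIN departments p ON c.department_id = p.id GROUP BY p.id, p.name

Execution result:
name | max_salary
Legal | 144854
Research | 115643
Sales | 136144
Support | 129316
Marketing | 106623
Finance | 140892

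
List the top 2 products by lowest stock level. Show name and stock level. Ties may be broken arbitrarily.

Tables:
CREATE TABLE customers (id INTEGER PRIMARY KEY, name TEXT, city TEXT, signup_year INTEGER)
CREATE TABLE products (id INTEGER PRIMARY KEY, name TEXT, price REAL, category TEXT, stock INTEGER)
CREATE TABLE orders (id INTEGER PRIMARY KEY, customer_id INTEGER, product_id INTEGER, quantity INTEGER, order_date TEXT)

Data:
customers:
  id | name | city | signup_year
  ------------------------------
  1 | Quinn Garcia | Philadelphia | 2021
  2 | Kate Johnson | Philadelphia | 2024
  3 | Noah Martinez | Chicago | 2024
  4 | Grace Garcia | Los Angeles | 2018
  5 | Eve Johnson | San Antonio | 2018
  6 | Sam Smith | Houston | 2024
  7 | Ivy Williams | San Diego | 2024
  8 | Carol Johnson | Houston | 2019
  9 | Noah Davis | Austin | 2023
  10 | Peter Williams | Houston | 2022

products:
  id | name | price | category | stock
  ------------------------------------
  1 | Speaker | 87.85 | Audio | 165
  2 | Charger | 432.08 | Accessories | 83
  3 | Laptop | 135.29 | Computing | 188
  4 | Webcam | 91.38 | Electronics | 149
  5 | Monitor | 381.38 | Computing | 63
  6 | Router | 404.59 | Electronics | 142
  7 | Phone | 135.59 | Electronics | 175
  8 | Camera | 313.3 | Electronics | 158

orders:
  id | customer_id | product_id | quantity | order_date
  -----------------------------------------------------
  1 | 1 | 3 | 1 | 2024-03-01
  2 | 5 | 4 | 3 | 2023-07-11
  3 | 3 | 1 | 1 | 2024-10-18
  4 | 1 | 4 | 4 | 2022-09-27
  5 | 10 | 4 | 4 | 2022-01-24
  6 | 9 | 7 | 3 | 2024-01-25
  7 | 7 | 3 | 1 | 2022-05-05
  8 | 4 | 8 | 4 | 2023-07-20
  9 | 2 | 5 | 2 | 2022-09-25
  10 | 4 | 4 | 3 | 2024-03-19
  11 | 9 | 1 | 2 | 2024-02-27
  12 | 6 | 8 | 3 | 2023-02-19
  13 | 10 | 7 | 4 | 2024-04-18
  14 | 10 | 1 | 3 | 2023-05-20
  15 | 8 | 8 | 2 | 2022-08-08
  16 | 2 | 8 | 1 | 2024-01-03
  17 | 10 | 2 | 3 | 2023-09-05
SELECT name, stock FROM products ORDER BY stock ASC LIMIT 2

Execution result:
name | stock
Monitor | 63
Charger | 83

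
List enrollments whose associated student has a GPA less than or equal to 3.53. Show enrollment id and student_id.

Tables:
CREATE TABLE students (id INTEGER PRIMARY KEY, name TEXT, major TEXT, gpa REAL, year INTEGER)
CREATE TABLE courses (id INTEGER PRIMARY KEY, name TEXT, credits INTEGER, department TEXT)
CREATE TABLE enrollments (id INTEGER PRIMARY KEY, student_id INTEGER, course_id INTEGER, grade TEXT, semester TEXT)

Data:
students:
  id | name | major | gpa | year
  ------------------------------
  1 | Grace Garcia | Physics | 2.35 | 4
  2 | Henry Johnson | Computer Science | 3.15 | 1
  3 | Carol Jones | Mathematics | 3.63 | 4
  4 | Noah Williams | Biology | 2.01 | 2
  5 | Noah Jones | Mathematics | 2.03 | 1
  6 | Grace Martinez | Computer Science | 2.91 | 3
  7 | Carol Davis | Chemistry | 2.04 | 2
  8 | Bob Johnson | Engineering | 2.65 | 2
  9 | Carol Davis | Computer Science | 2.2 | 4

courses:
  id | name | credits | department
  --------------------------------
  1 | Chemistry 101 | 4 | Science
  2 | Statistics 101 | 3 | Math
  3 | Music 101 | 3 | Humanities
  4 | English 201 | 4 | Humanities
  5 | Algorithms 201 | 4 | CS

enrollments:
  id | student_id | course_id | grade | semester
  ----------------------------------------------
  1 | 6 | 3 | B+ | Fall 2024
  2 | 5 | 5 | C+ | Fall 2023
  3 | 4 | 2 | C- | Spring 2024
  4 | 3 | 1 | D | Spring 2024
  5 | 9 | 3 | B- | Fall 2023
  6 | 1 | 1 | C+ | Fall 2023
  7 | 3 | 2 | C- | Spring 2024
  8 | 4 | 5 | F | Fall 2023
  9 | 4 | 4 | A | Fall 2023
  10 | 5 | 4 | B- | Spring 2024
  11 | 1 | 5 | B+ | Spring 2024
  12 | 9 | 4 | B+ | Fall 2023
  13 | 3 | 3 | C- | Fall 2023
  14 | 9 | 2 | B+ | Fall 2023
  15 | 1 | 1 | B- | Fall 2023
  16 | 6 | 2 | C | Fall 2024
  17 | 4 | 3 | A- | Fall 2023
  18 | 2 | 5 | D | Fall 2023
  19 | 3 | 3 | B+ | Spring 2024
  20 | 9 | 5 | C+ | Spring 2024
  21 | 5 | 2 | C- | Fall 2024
SELECT id, student_id FROM enrollments WHERE student_id IN (SELECT id FROM students WHERE gpa <= 3.53)

Execution result:
id | student_id
1 | 6
2 | 5
3 | 4
5 | 9
6 | 1
8 | 4
9 | 4
10 | 5
11 | 1
12 | 9
14 | 9
15 | 1
16 | 6
17 | 4
18 | 2
20 | 9
21 | 5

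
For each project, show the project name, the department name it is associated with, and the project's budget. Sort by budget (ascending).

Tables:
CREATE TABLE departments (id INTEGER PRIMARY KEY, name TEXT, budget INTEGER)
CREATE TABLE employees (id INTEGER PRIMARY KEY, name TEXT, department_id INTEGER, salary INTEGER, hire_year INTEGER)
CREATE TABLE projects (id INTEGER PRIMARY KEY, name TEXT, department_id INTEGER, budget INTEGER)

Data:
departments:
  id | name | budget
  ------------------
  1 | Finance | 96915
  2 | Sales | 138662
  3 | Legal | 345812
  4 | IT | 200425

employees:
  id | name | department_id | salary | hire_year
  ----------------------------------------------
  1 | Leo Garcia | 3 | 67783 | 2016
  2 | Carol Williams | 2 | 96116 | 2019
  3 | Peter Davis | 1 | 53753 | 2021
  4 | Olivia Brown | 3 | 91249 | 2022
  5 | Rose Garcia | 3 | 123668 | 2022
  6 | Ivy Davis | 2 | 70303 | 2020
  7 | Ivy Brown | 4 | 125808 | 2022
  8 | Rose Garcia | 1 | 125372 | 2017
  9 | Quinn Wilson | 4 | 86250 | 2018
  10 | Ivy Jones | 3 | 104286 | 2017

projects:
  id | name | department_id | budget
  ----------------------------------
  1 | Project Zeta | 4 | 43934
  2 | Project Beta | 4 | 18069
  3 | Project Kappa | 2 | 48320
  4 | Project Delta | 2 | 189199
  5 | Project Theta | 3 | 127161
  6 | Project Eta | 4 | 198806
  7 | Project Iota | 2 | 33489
SELECT c.name, p.name AS department, c.budget FROM projects c JOIN departments p ON c.department_id = p.id ORDER BY c.budget ASC

Execution result:
name | department | budget
Project Beta | IT | 18069
Project Iota | Sales | 33489
Project Zeta | IT | 43934
Project Kappa | Sales | 48320
Project Theta | Legal | 127161
Project Delta | Sales | 189199
Project Eta | IT | 198806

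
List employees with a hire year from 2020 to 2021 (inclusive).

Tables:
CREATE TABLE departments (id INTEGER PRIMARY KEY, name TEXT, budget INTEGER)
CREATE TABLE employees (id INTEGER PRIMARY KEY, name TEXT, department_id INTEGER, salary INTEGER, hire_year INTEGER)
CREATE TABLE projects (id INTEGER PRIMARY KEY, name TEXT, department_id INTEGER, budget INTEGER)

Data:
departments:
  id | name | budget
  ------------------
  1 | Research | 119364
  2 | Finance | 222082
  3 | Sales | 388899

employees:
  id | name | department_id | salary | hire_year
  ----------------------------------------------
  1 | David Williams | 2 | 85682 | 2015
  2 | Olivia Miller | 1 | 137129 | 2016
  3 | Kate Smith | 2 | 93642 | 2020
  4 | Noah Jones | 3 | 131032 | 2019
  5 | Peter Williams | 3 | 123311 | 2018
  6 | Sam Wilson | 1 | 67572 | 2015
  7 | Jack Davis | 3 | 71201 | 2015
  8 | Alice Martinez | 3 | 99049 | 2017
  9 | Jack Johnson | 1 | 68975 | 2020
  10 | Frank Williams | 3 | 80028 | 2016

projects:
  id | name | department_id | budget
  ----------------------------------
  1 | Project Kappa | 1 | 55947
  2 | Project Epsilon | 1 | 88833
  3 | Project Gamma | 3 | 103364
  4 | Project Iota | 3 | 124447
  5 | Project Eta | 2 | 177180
SELECT name, hire_year FROM employees WHERE hire_year BETWEEN 2020 AND 2021

Execution result:
name | hire_year
Kate Smith | 2020
Jack Johnson | 2020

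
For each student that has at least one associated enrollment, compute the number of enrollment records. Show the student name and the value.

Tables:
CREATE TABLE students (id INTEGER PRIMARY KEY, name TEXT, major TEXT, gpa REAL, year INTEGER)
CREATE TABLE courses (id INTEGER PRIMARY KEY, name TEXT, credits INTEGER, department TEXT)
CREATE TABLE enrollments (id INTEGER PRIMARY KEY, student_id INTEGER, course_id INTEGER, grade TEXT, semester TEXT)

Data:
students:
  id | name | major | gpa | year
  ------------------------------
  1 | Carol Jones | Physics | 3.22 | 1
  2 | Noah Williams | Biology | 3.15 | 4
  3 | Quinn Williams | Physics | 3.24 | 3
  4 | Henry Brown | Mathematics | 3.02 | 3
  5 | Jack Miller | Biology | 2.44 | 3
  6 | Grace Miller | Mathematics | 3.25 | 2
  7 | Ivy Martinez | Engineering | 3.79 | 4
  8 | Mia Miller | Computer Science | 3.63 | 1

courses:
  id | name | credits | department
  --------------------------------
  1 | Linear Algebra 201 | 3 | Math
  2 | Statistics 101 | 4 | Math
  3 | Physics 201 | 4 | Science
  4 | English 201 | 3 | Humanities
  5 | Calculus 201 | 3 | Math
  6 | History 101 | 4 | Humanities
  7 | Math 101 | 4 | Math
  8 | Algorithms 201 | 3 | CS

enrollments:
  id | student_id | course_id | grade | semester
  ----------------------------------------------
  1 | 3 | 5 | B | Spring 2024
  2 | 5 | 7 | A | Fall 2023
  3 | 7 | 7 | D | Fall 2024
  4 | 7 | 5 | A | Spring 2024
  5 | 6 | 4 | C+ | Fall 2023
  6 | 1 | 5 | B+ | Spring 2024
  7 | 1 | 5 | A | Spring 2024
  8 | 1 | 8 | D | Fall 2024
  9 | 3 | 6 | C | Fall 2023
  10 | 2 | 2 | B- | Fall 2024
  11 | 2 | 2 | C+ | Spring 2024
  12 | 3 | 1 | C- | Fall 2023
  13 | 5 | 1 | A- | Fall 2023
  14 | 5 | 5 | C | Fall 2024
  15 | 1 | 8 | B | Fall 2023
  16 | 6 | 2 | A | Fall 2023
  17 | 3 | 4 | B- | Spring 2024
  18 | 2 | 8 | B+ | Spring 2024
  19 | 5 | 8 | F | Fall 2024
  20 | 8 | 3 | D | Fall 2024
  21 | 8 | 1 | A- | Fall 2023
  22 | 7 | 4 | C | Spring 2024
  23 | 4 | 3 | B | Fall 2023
SELECT p.name, COUNT(*) AS n FROM enrollments c JOIN students p ON c.student_id = p.id GROUP BY p.id, p.name

Execution result:
name | n
Carol Jones | 4
Noah Williams | 3
Quinn Williams | 4
Henry Brown | 1
Jack Miller | 4
Grace Miller | 2
Ivy Martinez | 3
Mia Miller | 2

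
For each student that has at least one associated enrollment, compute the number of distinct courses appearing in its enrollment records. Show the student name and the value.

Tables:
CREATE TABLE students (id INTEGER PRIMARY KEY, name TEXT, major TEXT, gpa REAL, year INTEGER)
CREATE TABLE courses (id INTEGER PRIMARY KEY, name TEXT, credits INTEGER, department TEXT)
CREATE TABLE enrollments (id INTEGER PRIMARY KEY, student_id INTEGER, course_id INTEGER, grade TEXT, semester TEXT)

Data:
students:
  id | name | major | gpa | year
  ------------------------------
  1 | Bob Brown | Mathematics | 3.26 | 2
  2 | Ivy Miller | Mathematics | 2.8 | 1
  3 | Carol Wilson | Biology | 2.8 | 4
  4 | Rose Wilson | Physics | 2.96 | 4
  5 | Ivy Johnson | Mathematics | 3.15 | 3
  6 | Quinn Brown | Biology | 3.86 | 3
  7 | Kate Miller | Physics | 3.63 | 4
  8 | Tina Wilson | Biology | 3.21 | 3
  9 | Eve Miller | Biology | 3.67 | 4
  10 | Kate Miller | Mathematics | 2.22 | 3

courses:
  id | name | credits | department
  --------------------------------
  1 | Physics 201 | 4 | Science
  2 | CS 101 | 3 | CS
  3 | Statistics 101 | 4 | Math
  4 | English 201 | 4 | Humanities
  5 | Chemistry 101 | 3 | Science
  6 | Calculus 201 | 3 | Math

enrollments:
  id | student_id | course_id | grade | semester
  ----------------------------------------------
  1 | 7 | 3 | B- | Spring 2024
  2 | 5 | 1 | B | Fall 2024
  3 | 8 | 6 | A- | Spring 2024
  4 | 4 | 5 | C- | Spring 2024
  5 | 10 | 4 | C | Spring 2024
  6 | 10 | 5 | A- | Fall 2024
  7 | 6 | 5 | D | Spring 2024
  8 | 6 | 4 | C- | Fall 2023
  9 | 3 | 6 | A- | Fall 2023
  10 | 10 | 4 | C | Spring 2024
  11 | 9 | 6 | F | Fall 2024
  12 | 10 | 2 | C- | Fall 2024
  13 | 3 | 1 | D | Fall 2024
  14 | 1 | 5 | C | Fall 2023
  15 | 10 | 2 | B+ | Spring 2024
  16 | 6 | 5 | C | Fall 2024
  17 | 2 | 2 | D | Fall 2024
SELECT p.name, COUNT(DISTINCT c.course_id) AS distinct_course_count FROM enrollments c JOIN students p ON c.student_id = p.id GROUP BY p.id, p.name

Execution result:
name | distinct_course_count
Bob Brown | 1
Ivy Miller | 1
Carol Wilson | 2
Rose Wilson | 1
Ivy Johnson | 1
Quinn Brown | 2
Kate Miller | 1
Tina Wilson | 1
Eve Miller | 1
Kate Miller | 3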